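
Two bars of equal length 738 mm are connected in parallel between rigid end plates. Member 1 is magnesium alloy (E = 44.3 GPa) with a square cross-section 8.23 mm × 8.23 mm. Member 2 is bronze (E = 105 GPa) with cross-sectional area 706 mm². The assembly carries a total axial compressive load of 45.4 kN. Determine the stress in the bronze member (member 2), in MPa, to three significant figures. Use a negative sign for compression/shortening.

-61.8 MPa

A_1 = 67.73 mm².
Equal strain + equilibrium ⇒ each member carries load in proportion to AE: A₁E₁ = 3001000 N, A₂E₂ = 74130000 N, ΣAE = 77130000 N.
σ₂ = P·E₂/ΣAE = -45400·105000/77130000 = -61.8 MPa.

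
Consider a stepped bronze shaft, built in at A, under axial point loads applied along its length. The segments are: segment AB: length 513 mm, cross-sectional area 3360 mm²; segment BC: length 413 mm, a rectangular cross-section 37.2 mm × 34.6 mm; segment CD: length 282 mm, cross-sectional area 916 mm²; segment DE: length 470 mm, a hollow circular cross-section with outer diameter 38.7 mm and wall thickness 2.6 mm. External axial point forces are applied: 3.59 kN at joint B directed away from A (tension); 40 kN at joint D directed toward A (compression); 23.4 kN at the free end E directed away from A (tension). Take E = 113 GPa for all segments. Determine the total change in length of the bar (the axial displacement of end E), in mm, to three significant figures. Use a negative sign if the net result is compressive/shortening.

Internal axial forces (sectioning from the free end, tension +): N_DE = 23.4 kN, N_CD = -16.6 kN, N_BC = -16.6 kN, N_AB = -13.01 kN.
A_BC = 1287 mm².
A_DE = 294.9 mm².
δ_AB = -13010·513/(3360·113000) = -0.01758 mm
δ_BC = -16600·413/(1287·113000) = -0.04714 mm
δ_CD = -16600·282/(916·113000) = -0.04523 mm
δ_DE = 23400·470/(294.9·113000) = 0.3301 mm
δ = Σδ_i = 0.2201 mm.

0.220 mm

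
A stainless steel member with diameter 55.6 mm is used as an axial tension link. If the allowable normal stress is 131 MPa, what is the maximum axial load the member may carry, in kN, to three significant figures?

A = 2428 mm².
P_max = σ_allow · A = 131 · 2428 = 318100 N = 318.1 kN.

318 kN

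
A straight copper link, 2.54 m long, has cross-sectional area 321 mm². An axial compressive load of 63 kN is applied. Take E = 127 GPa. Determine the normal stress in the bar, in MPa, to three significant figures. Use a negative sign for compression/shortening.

-196 MPa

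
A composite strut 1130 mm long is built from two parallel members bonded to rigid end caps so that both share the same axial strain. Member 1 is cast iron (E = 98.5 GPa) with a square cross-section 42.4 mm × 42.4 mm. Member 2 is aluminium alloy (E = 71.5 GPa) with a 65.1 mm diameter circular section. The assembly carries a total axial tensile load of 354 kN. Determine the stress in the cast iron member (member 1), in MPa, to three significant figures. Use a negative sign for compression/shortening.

A_1 = 1798 mm².
A_2 = 3329 mm².
Equal strain + equilibrium ⇒ each member carries load in proportion to AE: A₁E₁ = 177100000 N, A₂E₂ = 238000000 N, ΣAE = 415100000 N.
σ₁ = P·E₁/ΣAE = 354000·98500/415100000 = 84.01 MPa.

84.0 MPa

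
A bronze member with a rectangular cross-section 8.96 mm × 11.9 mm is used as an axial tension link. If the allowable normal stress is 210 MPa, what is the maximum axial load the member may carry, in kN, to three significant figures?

A = 106.6 mm².
P_max = σ_allow · A = 210 · 106.6 = 22390 N = 22.39 kN.

22.4 kN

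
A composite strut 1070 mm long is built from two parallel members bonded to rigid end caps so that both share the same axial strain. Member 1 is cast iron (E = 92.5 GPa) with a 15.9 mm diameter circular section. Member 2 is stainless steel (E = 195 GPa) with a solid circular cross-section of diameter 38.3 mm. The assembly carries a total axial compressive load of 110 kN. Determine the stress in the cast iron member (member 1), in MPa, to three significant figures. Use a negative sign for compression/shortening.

-41.9 MPa

A_1 = 198.6 mm².
A_2 = 1152 mm².
Equal strain + equilibrium ⇒ each member carries load in proportion to AE: A₁E₁ = 18370000 N, A₂E₂ = 224700000 N, ΣAE = 243000000 N.
σ₁ = P·E₁/ΣAE = -110000·92500/243000000 = -41.87 MPa.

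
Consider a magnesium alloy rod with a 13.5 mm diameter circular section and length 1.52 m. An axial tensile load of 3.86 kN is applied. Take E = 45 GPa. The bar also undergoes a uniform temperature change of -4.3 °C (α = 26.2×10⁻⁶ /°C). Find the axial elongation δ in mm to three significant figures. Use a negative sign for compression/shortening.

A = 143.1 mm².
δ_mech = NL/(AE) = 3860·1520/(143.1·45000) = 0.9109 mm.
δ_thermal = αLΔT = 26.2e-6·1520·-4.3 = -0.1712 mm.
δ = δ_mech + δ_thermal = 0.7396 mm.

0.740 mm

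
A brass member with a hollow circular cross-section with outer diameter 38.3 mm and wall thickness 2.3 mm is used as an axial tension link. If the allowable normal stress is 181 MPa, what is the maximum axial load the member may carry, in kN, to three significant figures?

47.1 kN

A = 260.1 mm².
P_max = σ_allow · A = 181 · 260.1 = 47080 N = 47.08 kN.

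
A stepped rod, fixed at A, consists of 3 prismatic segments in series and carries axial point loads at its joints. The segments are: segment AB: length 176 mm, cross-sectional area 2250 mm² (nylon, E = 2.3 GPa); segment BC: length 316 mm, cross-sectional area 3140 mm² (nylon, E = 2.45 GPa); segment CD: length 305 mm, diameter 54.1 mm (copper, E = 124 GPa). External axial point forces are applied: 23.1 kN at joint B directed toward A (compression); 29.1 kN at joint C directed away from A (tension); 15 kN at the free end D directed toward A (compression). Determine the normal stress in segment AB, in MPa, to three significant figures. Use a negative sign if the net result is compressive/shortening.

-4.00 MPa

Internal axial forces (sectioning from the free end, tension +): N_CD = -15 kN, N_BC = 14.1 kN, N_AB = -9 kN.
σ_AB = N_AB/A_AB = -9000/2250 = -4 MPa.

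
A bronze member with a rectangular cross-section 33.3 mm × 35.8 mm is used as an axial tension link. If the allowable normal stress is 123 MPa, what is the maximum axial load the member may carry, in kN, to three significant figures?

147 kN

A = 1192 mm².
P_max = σ_allow · A = 123 · 1192 = 146600 N = 146.6 kN.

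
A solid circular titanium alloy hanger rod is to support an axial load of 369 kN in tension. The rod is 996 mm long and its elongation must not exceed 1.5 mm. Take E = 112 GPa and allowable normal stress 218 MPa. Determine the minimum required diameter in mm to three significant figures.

Required area A ≥ P/σ_allow = 369000/218 = 1693 mm².
For a solid circular section, d ≥ √(4A/π) = 46.42 mm.
Elongation limit: A ≥ PL/(Eδ_allow) = 369000·996/(112000·1.5) = 2188 mm² ⇒ d ≥ 52.78 mm.
The elongation limit governs.

52.8 mm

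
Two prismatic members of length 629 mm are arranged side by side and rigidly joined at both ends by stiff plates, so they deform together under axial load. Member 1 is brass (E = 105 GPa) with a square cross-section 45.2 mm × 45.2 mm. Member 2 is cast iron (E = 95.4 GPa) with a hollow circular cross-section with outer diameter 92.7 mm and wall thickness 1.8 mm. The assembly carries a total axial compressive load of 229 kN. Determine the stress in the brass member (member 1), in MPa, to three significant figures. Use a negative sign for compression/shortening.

A_1 = 2043 mm².
A_2 = 514 mm².
Equal strain + equilibrium ⇒ each member carries load in proportion to AE: A₁E₁ = 214500000 N, A₂E₂ = 49040000 N, ΣAE = 263600000 N.
σ₁ = P·E₁/ΣAE = -229000·105000/263600000 = -91.23 MPa.

-91.2 MPa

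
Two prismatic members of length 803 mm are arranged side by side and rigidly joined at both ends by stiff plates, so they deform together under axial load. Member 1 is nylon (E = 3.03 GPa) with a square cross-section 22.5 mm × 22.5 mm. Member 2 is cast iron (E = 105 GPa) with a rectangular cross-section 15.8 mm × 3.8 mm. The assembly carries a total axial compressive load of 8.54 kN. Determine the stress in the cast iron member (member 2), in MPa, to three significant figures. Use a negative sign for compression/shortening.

-114 MPa

A_1 = 506.2 mm².
A_2 = 60.04 mm².
Equal strain + equilibrium ⇒ each member carries load in proportion to AE: A₁E₁ = 1534000 N, A₂E₂ = 6304000 N, ΣAE = 7838000 N.
σ₂ = P·E₂/ΣAE = -8540·105000/7838000 = -114.4 MPa.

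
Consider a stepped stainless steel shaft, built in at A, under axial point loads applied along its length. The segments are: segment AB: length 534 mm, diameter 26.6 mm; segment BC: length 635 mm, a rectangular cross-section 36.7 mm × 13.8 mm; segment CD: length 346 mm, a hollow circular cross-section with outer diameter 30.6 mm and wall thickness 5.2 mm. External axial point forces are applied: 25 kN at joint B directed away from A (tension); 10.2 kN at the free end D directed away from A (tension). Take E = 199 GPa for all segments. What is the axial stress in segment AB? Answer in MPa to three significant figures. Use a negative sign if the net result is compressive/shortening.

Internal axial forces (sectioning from the free end, tension +): N_CD = 10.2 kN, N_BC = 10.2 kN, N_AB = 35.2 kN.
A_AB = 555.7 mm².
σ_AB = N_AB/A_AB = 35200/555.7 = 63.34 MPa.

63.3 MPa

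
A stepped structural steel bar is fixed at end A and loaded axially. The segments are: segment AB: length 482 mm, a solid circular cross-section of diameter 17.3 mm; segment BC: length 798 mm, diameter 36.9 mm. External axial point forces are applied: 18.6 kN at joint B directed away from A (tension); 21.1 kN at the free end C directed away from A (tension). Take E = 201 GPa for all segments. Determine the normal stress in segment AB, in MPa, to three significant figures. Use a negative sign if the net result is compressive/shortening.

169 MPa

Internal axial forces (sectioning from the free end, tension +): N_BC = 21.1 kN, N_AB = 39.7 kN.
A_AB = 235.1 mm².
σ_AB = N_AB/A_AB = 39700/235.1 = 168.9 MPa.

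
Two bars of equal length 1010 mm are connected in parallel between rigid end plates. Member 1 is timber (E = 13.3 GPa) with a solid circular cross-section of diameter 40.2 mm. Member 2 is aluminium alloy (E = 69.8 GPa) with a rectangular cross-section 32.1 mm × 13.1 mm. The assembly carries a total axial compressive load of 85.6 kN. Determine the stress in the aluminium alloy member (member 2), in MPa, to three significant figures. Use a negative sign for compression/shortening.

A_1 = 1269 mm².
A_2 = 420.5 mm².
Equal strain + equilibrium ⇒ each member carries load in proportion to AE: A₁E₁ = 16880000 N, A₂E₂ = 29350000 N, ΣAE = 46230000 N.
σ₂ = P·E₂/ΣAE = -85600·69800/46230000 = -129.2 MPa.

-129 MPa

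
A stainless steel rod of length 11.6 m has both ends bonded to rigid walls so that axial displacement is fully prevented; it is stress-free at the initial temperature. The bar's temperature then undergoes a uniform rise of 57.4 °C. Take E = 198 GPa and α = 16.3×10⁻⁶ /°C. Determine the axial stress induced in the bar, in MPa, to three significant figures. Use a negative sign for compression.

Free thermal expansion αLΔT = 16.3e-6 · 11600 · 57.4 = 10.85 mm.
The walls impose strain ε = −(10.85)/11600 = -9.3562e-04; σ = Eε = 198000 · -9.3562e-04 = -185.3 MPa.

-185 MPa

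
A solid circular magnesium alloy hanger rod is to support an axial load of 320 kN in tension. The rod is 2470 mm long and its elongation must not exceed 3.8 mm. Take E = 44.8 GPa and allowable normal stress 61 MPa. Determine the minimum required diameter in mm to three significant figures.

Required area A ≥ P/σ_allow = 320000/61 = 5246 mm².
For a solid circular section, d ≥ √(4A/π) = 81.73 mm.
Elongation limit: A ≥ PL/(Eδ_allow) = 320000·2470/(44800·3.8) = 4643 mm² ⇒ d ≥ 76.89 mm.
The stress limit governs.

81.7 mm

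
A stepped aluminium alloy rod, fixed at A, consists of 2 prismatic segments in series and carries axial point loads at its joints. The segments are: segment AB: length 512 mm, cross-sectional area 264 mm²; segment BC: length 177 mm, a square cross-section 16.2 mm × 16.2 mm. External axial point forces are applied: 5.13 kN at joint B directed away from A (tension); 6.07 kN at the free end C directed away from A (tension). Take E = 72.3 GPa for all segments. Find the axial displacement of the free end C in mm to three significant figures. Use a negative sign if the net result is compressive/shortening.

0.357 mm

Internal axial forces (sectioning from the free end, tension +): N_BC = 6.07 kN, N_AB = 11.2 kN.
A_BC = 262.4 mm².
δ_AB = 11200·512/(264·72300) = 0.3004 mm
δ_BC = 6070·177/(262.4·72300) = 0.05662 mm
δ = Σδ_i = 0.3571 mm.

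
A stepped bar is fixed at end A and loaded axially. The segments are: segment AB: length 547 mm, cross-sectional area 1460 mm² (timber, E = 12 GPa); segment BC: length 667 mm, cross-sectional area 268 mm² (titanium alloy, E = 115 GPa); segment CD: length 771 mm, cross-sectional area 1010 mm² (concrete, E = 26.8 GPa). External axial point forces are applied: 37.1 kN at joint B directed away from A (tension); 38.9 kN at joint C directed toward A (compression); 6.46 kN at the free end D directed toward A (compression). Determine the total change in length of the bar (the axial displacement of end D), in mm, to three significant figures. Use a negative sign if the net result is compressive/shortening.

-1.42 mm

Internal axial forces (sectioning from the free end, tension +): N_CD = -6.46 kN, N_BC = -45.36 kN, N_AB = -8.26 kN.
δ_AB = -8260·547/(1460·12000) = -0.2579 mm
δ_BC = -45360·667/(268·115000) = -0.9817 mm
δ_CD = -6460·771/(1010·26800) = -0.184 mm
δ = Σδ_i = -1.424 mm.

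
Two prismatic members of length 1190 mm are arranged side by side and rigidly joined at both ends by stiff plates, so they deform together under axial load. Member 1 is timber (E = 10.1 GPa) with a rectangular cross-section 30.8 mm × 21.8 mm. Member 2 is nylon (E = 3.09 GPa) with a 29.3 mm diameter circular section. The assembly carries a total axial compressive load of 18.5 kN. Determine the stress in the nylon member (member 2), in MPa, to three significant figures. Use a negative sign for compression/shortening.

-6.45 MPa

A_1 = 671.4 mm².
A_2 = 674.3 mm².
Equal strain + equilibrium ⇒ each member carries load in proportion to AE: A₁E₁ = 6782000 N, A₂E₂ = 2083000 N, ΣAE = 8865000 N.
σ₂ = P·E₂/ΣAE = -18500·3090/8865000 = -6.448 MPa.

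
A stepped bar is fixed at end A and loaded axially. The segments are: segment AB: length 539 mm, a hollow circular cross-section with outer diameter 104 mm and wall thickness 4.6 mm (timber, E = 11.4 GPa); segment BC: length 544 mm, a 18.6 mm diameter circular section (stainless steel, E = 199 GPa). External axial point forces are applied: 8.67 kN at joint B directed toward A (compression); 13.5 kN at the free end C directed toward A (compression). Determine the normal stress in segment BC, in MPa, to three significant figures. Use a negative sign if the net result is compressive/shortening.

-49.7 MPa

Internal axial forces (sectioning from the free end, tension +): N_BC = -13.5 kN, N_AB = -22.17 kN.
A_BC = 271.7 mm².
σ_BC = N_BC/A_BC = -13500/271.7 = -49.68 MPa.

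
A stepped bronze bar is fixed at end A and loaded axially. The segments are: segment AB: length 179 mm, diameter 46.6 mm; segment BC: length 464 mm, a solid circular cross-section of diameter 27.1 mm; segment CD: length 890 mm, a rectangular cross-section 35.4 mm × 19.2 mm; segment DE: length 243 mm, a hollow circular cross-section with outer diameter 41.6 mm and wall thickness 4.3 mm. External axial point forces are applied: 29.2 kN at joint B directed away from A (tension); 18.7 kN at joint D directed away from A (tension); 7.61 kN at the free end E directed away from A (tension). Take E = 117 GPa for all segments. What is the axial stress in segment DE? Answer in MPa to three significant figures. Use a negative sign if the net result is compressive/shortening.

15.1 MPa

Internal axial forces (sectioning from the free end, tension +): N_DE = 7.61 kN, N_CD = 26.31 kN, N_BC = 26.31 kN, N_AB = 55.51 kN.
A_DE = 503.9 mm².
σ_DE = N_DE/A_DE = 7610/503.9 = 15.1 MPa.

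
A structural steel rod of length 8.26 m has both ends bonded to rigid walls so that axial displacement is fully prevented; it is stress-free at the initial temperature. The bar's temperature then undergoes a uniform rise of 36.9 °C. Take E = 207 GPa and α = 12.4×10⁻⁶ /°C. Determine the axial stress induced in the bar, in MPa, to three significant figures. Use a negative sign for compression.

Free thermal expansion αLΔT = 12.4e-6 · 8260 · 36.9 = 3.779 mm.
The walls impose strain ε = −(3.779)/8260 = -4.5756e-04; σ = Eε = 207000 · -4.5756e-04 = -94.71 MPa.

-94.7 MPa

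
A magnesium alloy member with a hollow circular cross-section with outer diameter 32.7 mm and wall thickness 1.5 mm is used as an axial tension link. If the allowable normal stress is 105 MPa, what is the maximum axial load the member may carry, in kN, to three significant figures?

A = 147 mm².
P_max = σ_allow · A = 105 · 147 = 15440 N = 15.44 kN.

15.4 kN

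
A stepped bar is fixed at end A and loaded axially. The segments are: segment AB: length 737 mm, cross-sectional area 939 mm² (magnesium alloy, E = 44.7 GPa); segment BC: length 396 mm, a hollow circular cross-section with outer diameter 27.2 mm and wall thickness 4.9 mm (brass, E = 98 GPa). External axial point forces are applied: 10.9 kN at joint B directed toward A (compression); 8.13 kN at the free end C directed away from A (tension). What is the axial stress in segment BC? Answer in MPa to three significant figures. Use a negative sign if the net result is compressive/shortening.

Internal axial forces (sectioning from the free end, tension +): N_BC = 8.13 kN, N_AB = -2.77 kN.
A_BC = 343.3 mm².
σ_BC = N_BC/A_BC = 8130/343.3 = 23.68 MPa.

23.7 MPa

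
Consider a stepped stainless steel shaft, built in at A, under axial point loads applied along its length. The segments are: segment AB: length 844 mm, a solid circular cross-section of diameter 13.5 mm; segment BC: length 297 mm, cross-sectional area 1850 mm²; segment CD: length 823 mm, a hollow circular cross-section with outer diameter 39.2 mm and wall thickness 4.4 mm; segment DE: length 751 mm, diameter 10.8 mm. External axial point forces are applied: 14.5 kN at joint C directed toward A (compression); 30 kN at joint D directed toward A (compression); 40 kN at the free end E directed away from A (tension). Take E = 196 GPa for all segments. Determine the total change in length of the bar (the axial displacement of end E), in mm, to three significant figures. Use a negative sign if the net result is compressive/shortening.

Internal axial forces (sectioning from the free end, tension +): N_DE = 40 kN, N_CD = 10 kN, N_BC = -4.5 kN, N_AB = -4.5 kN.
A_AB = 143.1 mm².
A_CD = 481 mm².
A_DE = 91.61 mm².
δ_AB = -4500·844/(143.1·196000) = -0.1354 mm
δ_BC = -4500·297/(1850·196000) = -0.003686 mm
δ_CD = 10000·823/(481·196000) = 0.08729 mm
δ_DE = 40000·751/(91.61·196000) = 1.673 mm
δ = Σδ_i = 1.621 mm.

1.62 mm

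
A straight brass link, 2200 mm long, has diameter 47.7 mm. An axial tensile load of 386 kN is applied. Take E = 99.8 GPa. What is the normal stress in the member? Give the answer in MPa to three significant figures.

A = 1787 mm².
σ = N/A = 386000/1787 = 216 MPa.

216 MPa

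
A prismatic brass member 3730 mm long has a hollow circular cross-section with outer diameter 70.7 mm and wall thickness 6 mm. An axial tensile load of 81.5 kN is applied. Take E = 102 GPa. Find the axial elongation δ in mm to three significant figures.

2.44 mm

A = 1220 mm².
δ_mech = NL/(AE) = 81500·3730/(1220·102000) = 2.444 mm.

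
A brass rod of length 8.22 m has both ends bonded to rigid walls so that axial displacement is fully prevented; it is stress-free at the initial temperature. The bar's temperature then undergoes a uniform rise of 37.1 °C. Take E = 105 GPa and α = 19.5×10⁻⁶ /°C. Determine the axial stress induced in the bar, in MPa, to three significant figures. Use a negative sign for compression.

-76.0 MPa

Free thermal expansion αLΔT = 19.5e-6 · 8220 · 37.1 = 5.947 mm.
The walls impose strain ε = −(5.947)/8220 = -7.2345e-04; σ = Eε = 105000 · -7.2345e-04 = -75.96 MPa.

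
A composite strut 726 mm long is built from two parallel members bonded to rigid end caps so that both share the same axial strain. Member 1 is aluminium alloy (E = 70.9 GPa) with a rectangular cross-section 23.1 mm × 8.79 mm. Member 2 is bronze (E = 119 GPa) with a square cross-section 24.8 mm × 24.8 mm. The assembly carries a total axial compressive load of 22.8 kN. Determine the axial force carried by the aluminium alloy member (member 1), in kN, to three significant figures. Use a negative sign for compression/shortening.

A_1 = 203 mm².
A_2 = 615 mm².
Equal strain + equilibrium ⇒ each member carries load in proportion to AE: A₁E₁ = 14400000 N, A₂E₂ = 73190000 N, ΣAE = 87590000 N.
F₁ = P·A₁E₁/ΣAE = -22800·14400000/87590000 = -3748 N.

-3.75 kN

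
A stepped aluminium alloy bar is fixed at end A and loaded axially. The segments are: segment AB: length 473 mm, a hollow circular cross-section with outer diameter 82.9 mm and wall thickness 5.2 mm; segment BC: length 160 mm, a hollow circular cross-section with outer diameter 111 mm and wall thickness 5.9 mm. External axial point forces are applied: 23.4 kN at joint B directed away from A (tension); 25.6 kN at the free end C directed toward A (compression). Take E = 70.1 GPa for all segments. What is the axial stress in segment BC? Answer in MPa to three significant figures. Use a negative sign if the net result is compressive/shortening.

Internal axial forces (sectioning from the free end, tension +): N_BC = -25.6 kN, N_AB = -2.2 kN.
A_BC = 1948 mm².
σ_BC = N_BC/A_BC = -25600/1948 = -13.14 MPa.

-13.1 MPa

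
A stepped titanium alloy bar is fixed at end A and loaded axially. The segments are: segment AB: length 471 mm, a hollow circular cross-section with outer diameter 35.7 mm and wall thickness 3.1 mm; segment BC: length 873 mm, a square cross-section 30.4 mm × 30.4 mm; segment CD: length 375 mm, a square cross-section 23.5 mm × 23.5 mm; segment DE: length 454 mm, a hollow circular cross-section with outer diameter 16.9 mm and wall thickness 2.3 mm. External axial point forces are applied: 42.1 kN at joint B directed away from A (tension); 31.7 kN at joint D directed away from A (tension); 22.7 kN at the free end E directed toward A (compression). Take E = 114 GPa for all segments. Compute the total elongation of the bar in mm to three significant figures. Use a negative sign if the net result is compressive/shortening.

Internal axial forces (sectioning from the free end, tension +): N_DE = -22.7 kN, N_CD = 9 kN, N_BC = 9 kN, N_AB = 51.1 kN.
A_AB = 317.5 mm².
A_BC = 924.2 mm².
A_CD = 552.2 mm².
A_DE = 105.5 mm².
δ_AB = 51100·471/(317.5·114000) = 0.665 mm
δ_BC = 9000·873/(924.2·114000) = 0.07458 mm
δ_CD = 9000·375/(552.2·114000) = 0.05361 mm
δ_DE = -22700·454/(105.5·114000) = -0.8569 mm
δ = Σδ_i = -0.06377 mm.

-0.0638 mm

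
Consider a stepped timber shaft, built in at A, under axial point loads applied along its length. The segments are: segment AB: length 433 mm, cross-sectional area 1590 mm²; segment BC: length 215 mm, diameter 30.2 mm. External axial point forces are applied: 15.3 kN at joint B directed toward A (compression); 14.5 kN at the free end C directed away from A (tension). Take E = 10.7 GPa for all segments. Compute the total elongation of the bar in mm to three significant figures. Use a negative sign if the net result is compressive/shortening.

0.386 mm

Internal axial forces (sectioning from the free end, tension +): N_BC = 14.5 kN, N_AB = -0.8 kN.
A_BC = 716.3 mm².
δ_AB = -800·433/(1590·10700) = -0.02036 mm
δ_BC = 14500·215/(716.3·10700) = 0.4067 mm
δ = Σδ_i = 0.3864 mm.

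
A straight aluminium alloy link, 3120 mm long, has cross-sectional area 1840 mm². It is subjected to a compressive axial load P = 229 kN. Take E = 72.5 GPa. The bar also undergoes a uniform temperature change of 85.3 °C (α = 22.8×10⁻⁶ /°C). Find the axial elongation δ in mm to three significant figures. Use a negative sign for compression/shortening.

δ_mech = NL/(AE) = -229000·3120/(1840·72500) = -5.356 mm.
δ_thermal = αLΔT = 22.8e-6·3120·85.3 = 6.068 mm.
δ = δ_mech + δ_thermal = 0.712 mm.

0.712 mm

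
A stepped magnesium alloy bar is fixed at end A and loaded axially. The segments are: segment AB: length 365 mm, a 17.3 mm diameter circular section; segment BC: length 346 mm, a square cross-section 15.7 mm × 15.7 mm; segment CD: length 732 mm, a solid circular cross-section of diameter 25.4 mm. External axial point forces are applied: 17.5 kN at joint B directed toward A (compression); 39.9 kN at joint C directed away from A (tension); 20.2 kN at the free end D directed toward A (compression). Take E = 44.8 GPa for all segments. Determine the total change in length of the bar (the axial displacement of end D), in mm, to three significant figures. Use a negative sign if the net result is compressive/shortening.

0.0421 mm

Internal axial forces (sectioning from the free end, tension +): N_CD = -20.2 kN, N_BC = 19.7 kN, N_AB = 2.2 kN.
A_AB = 235.1 mm².
A_BC = 246.5 mm².
A_CD = 506.7 mm².
δ_AB = 2200·365/(235.1·44800) = 0.07625 mm
δ_BC = 19700·346/(246.5·44800) = 0.6173 mm
δ_CD = -20200·732/(506.7·44800) = -0.6514 mm
δ = Σδ_i = 0.04214 mm.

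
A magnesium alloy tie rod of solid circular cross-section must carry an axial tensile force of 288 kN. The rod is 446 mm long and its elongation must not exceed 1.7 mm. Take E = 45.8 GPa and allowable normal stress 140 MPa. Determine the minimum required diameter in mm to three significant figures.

Required area A ≥ P/σ_allow = 288000/140 = 2057 mm².
For a solid circular section, d ≥ √(4A/π) = 51.18 mm.
Elongation limit: A ≥ PL/(Eδ_allow) = 288000·446/(45800·1.7) = 1650 mm² ⇒ d ≥ 45.83 mm.
The stress limit governs.

51.2 mm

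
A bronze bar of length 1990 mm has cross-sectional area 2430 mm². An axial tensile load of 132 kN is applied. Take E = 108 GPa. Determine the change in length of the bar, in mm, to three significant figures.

δ_mech = NL/(AE) = 132000·1990/(2430·108000) = 1.001 mm.

1.00 mm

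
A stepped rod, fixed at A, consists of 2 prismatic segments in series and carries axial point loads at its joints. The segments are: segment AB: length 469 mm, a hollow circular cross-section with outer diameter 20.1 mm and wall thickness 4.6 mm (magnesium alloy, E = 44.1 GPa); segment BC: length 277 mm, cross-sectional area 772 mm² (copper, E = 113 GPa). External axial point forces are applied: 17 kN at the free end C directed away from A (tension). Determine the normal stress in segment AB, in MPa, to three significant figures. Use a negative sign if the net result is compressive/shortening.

Internal axial forces (sectioning from the free end, tension +): N_BC = 17 kN, N_AB = 17 kN.
A_AB = 224 mm².
σ_AB = N_AB/A_AB = 17000/224 = 75.89 MPa.

75.9 MPa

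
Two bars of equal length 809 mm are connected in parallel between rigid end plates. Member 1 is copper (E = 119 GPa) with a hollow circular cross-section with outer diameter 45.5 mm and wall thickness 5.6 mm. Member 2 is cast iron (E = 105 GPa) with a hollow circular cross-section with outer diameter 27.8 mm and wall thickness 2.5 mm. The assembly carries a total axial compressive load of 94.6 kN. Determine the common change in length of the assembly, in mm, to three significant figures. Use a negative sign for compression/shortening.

-0.733 mm

A_1 = 702 mm².
A_2 = 198.7 mm².
Equal strain + equilibrium ⇒ each member carries load in proportion to AE: A₁E₁ = 83530000 N, A₂E₂ = 20860000 N, ΣAE = 104400000 N.
δ = PL/ΣAE = -94600·809/104400000 = -0.7331 mm.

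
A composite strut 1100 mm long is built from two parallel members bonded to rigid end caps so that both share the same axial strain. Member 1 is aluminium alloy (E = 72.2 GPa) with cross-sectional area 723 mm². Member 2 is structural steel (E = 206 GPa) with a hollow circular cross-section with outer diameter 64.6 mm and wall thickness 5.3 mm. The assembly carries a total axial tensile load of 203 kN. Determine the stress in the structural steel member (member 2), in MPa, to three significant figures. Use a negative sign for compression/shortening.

164 MPa

A_2 = 987.4 mm².
Equal strain + equilibrium ⇒ each member carries load in proportion to AE: A₁E₁ = 52200000 N, A₂E₂ = 203400000 N, ΣAE = 255600000 N.
σ₂ = P·E₂/ΣAE = 203000·206000/255600000 = 163.6 MPa.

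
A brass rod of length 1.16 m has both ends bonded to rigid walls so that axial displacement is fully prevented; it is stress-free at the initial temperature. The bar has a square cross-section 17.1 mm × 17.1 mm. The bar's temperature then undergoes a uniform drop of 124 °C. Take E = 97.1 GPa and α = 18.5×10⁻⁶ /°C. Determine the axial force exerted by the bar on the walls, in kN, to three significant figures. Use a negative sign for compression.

65.1 kN

Free thermal expansion αLΔT = 18.5e-6 · 1160 · -124 = -2.661 mm.
The walls impose strain ε = −(-2.661)/1160 = 2.2940e-03; σ = Eε = 97100 · 2.2940e-03 = 222.7 MPa.
Wall reaction R = σ·A = 222.7·292.4 = 65130 N = 65.13 kN.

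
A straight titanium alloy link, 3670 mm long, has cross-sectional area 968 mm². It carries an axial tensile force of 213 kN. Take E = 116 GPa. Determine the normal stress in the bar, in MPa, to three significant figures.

σ = N/A = 213000/968 = 220 MPa.

220 MPa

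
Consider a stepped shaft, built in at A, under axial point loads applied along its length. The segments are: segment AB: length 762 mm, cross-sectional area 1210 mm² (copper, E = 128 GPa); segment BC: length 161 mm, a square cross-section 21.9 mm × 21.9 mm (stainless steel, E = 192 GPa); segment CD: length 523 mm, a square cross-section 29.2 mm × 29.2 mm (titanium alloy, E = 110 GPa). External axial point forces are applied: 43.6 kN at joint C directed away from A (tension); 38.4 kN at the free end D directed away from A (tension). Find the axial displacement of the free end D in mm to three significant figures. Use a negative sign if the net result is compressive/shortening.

0.761 mm

Internal axial forces (sectioning from the free end, tension +): N_CD = 38.4 kN, N_BC = 82 kN, N_AB = 82 kN.
A_BC = 479.6 mm².
A_CD = 852.6 mm².
δ_AB = 82000·762/(1210·128000) = 0.4034 mm
δ_BC = 82000·161/(479.6·192000) = 0.1434 mm
δ_CD = 38400·523/(852.6·110000) = 0.2141 mm
δ = Σδ_i = 0.7609 mm.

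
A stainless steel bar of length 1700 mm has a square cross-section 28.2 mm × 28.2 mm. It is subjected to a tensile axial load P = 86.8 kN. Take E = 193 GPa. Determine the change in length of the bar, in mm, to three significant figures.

0.961 mm

A = 795.2 mm².
δ_mech = NL/(AE) = 86800·1700/(795.2·193000) = 0.9614 mm.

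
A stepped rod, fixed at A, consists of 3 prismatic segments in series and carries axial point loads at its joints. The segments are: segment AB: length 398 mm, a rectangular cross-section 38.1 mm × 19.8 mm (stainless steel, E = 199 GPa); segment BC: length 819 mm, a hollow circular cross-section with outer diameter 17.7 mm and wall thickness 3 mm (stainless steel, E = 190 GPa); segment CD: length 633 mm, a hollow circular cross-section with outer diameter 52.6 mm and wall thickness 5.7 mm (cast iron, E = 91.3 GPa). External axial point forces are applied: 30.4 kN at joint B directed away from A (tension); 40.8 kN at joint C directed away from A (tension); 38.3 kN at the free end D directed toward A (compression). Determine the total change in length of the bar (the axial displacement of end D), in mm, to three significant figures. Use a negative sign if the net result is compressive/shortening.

Internal axial forces (sectioning from the free end, tension +): N_CD = -38.3 kN, N_BC = 2.5 kN, N_AB = 32.9 kN.
A_AB = 754.4 mm².
A_BC = 138.5 mm².
A_CD = 839.8 mm².
δ_AB = 32900·398/(754.4·199000) = 0.08722 mm
δ_BC = 2500·819/(138.5·190000) = 0.07778 mm
δ_CD = -38300·633/(839.8·91300) = -0.3162 mm
δ = Σδ_i = -0.1512 mm.

-0.151 mm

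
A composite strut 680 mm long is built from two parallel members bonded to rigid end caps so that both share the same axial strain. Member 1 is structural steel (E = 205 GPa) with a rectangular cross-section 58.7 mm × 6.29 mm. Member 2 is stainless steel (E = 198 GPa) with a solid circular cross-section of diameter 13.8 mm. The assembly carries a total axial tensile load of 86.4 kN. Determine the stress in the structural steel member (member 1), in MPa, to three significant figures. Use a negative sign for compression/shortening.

168 MPa

A_1 = 369.2 mm².
A_2 = 149.6 mm².
Equal strain + equilibrium ⇒ each member carries load in proportion to AE: A₁E₁ = 75690000 N, A₂E₂ = 29620000 N, ΣAE = 105300000 N.
σ₁ = P·E₁/ΣAE = 86400·205000/105300000 = 168.2 MPa.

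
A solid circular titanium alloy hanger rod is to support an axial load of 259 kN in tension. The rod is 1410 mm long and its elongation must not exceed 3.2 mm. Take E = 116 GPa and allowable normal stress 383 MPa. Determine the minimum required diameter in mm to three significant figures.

Required area A ≥ P/σ_allow = 259000/383 = 676.2 mm².
For a solid circular section, d ≥ √(4A/π) = 29.34 mm.
Elongation limit: A ≥ PL/(Eδ_allow) = 259000·1410/(116000·3.2) = 983.8 mm² ⇒ d ≥ 35.39 mm.
The elongation limit governs.

35.4 mm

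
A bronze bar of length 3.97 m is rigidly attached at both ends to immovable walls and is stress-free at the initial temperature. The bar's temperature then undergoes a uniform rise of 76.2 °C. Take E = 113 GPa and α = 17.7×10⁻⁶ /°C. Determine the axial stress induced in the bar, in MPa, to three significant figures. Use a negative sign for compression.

Free thermal expansion αLΔT = 17.7e-6 · 3970 · 76.2 = 5.354 mm.
The walls impose strain ε = −(5.354)/3970 = -1.3487e-03; σ = Eε = 113000 · -1.3487e-03 = -152.4 MPa.

-152 MPa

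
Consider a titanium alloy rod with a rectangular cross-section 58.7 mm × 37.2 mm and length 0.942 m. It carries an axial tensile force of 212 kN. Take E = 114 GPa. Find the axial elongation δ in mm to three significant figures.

A = 2184 mm².
δ_mech = NL/(AE) = 212000·942/(2184·114000) = 0.8022 mm.

0.802 mm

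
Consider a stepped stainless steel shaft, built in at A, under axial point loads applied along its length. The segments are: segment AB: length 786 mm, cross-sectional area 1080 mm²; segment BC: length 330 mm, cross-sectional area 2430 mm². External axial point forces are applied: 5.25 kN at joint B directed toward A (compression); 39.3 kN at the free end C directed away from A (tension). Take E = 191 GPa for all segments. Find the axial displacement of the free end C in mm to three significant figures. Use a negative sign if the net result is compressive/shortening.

0.158 mm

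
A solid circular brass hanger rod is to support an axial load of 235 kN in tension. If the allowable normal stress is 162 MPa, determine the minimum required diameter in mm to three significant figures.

43.0 mm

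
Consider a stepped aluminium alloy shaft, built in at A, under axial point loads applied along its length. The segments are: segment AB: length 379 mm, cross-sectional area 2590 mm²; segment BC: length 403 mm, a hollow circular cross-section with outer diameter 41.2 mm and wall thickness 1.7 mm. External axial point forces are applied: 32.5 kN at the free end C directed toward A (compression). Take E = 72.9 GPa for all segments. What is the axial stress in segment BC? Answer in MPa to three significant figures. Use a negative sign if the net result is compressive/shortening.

-154 MPa

Internal axial forces (sectioning from the free end, tension +): N_BC = -32.5 kN, N_AB = -32.5 kN.
A_BC = 211 mm².
σ_BC = N_BC/A_BC = -32500/211 = -154.1 MPa.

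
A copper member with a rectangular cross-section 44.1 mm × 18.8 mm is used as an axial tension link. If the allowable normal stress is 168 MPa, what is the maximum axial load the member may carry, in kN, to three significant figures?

A = 829.1 mm².
P_max = σ_allow · A = 168 · 829.1 = 139300 N = 139.3 kN.

139 kN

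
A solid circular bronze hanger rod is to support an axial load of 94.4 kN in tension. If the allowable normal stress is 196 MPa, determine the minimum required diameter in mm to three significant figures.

Required area A ≥ P/σ_allow = 94400/196 = 481.6 mm².
For a solid circular section, d ≥ √(4A/π) = 24.76 mm.

24.8 mm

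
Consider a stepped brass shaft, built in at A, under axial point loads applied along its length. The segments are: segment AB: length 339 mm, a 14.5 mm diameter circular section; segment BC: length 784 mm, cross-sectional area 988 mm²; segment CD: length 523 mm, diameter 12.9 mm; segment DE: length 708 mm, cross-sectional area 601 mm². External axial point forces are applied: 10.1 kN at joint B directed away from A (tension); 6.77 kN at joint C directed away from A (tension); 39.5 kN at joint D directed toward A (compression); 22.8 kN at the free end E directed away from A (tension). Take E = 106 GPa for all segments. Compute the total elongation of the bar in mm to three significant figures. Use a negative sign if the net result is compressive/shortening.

-0.448 mm

Internal axial forces (sectioning from the free end, tension +): N_DE = 22.8 kN, N_CD = -16.7 kN, N_BC = -9.93 kN, N_AB = 0.17 kN.
A_AB = 165.1 mm².
A_CD = 130.7 mm².
δ_AB = 170·339/(165.1·106000) = 0.003292 mm
δ_BC = -9930·784/(988·106000) = -0.07434 mm
δ_CD = -16700·523/(130.7·106000) = -0.6304 mm
δ_DE = 22800·708/(601·106000) = 0.2534 mm
δ = Σδ_i = -0.4481 mm.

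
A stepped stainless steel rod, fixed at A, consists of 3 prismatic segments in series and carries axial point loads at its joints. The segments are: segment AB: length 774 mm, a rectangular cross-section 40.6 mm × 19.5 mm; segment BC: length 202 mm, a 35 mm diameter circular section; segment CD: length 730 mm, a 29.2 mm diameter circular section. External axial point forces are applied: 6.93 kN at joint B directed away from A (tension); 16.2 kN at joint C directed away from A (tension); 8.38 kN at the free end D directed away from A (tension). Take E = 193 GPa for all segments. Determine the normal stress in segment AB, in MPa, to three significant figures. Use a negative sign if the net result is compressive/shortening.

39.8 MPa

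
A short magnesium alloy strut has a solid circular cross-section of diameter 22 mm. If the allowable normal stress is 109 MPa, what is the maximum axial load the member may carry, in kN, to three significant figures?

A = 380.1 mm².
P_max = σ_allow · A = 109 · 380.1 = 41430 N = 41.43 kN.

41.4 kN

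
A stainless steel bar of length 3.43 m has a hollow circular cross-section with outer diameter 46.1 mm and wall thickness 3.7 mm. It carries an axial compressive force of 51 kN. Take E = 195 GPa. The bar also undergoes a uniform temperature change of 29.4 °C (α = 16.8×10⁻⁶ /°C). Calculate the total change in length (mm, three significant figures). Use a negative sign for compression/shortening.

-0.126 mm

A = 492.9 mm².
δ_mech = NL/(AE) = -51000·3430/(492.9·195000) = -1.82 mm.
δ_thermal = αLΔT = 16.8e-6·3430·29.4 = 1.694 mm.
δ = δ_mech + δ_thermal = -0.126 mm.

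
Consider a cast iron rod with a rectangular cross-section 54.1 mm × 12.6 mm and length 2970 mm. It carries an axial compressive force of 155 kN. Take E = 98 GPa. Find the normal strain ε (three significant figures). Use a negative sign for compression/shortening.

-0.00232

A = 681.7 mm².
σ = N/A = -227.4 MPa; ε = σ/E = -227.4/98000 = -2.320e-03.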